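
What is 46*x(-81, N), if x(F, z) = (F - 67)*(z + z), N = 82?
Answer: -1116512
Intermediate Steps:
x(F, z) = 2*z*(-67 + F) (x(F, z) = (-67 + F)*(2*z) = 2*z*(-67 + F))
46*x(-81, N) = 46*(2*82*(-67 - 81)) = 46*(2*82*(-148)) = 46*(-24272) = -1116512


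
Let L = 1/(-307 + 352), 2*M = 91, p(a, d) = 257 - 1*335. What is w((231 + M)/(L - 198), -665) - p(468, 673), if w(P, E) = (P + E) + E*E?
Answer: 7869080999/17818 ≈ 4.4164e+5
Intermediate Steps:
p(a, d) = -78 (p(a, d) = 257 - 335 = -78)
M = 91/2 (M = (½)*91 = 91/2 ≈ 45.500)
L = 1/45 ≈ 0.022222
w(P, E) = E + P + E² (w(P, E) = (E + P) + E² = E + P + E²)
w((231 + M)/(L - 198), -665) - p(468, 673) = (-665 + (231 + 91/2)/(1/45 - 198) + (-665)²) - 1*(-78) = (-665 + 553/(2*(-8909/45)) + 442225) + 78 = (-665 + (553/2)*(-45/8909) + 442225) + 78 = (-665 - 24885/17818 + 442225) + 78 = 7867691195/17818 + 78 = 7869080999/17818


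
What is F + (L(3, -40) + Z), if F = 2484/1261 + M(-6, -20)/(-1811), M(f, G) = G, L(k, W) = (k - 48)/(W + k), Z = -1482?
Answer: -124952671891/84495827 ≈ -1478.8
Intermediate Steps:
L(k, W) = (-48 + k)/(W + k)
F = 4523744/2283671 (F = 2484/1261 - 20/(-1811) = 2484*(1/1261) - 20*(-1/1811) = 2484/1261 + 20/1811 = 4523744/2283671 ≈ 1.9809)
F + (L(3, -40) + Z) = 4523744/2283671 + ((-48 + 3)/(-40 + 3) - 1482) = 4523744/2283671 + (-45/(-37) - 1482) = 4523744/2283671 + (-1/37*(-45) - 1482) = 4523744/2283671 + (45/37 - 1482) = 4523744/2283671 - 54789/37 = -124952671891/84495827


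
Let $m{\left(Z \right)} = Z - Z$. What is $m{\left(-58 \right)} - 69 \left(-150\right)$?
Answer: $10350$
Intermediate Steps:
$m{\left(Z \right)} = 0$
$m{\left(-58 \right)} - 69 \left(-150\right) = 0 - 69 \left(-150\right) = 0 - -10350 = 0 + 10350 = 10350$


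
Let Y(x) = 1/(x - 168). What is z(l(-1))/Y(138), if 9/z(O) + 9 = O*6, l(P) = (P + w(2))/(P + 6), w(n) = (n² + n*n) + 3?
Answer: -90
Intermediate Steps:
w(n) = 3 + 2*n² (w(n) = (n² + n²) + 3 = 2*n² + 3 = 3 + 2*n²)
l(P) = (11 + P)/(6 + P) (l(P) = (P + (3 + 2*2²))/(P + 6) = (P + (3 + 2*4))/(6 + P) = (P + (3 + 8))/(6 + P) = (P + 11)/(6 + P) = (11 + P)/(6 + P))
Y(x) = 1/(-168 + x)
z(O) = 9/(-9 + 6*O) (z(O) = 9/(-9 + O*6) = 9/(-9 + 6*O))
z(l(-1))/Y(138) = (3/(-3 + 2*((11 - 1)/(6 - 1))))/(1/(-168 + 138)) = (3/(-3 + 2*(10/5)))/(1/(-30)) = (3/(-3 + 2*((⅕)*10)))/(-1/30) = (3/(-3 + 2*2))*(-30) = (3/(-3 + 4))*(-30) = (3/1)*(-30) = (3*1)*(-30) = 3*(-30) = -90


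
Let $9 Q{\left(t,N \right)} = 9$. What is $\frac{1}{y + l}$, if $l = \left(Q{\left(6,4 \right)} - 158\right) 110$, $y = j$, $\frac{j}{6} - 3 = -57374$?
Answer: $- \frac{1}{361496} \approx -2.7663 \cdot 10^{-6}$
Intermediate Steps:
$j = -344226$ ($j = 18 + 6 \left(-57374\right) = 18 - 344244 = -344226$)
$y = -344226$
$Q{\left(t,N \right)} = 1$ ($Q{\left(t,N \right)} = \frac{1}{9} \cdot 9 = 1$)
$l = -17270$ ($l = \left(1 - 158\right) 110 = \left(-157\right) 110 = -17270$)
$\frac{1}{y + l} = \frac{1}{-344226 - 17270} = \frac{1}{-361496} = - \frac{1}{361496}$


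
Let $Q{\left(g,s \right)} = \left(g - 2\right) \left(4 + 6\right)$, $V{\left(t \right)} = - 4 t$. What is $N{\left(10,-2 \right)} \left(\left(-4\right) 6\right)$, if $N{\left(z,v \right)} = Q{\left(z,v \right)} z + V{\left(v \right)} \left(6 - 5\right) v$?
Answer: $-18816$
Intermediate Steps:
$Q{\left(g,s \right)} = -20 + 10 g$ ($Q{\left(g,s \right)} = \left(-2 + g\right) 10 = -20 + 10 g$)
$N{\left(z,v \right)} = - 4 v^{2} + z \left(-20 + 10 z\right)$ ($N{\left(z,v \right)} = \left(-20 + 10 z\right) z + - 4 v \left(6 - 5\right) v = z \left(-20 + 10 z\right) + - 4 v 1 v = z \left(-20 + 10 z\right) + - 4 v v = z \left(-20 + 10 z\right) - 4 v^{2} = - 4 v^{2} + z \left(-20 + 10 z\right)$)
$N{\left(10,-2 \right)} \left(\left(-4\right) 6\right) = \left(- 4 \left(-2\right)^{2} + 10 \cdot 10 \left(-2 + 10\right)\right) \left(\left(-4\right) 6\right) = \left(\left(-4\right) 4 + 10 \cdot 10 \cdot 8\right) \left(-24\right) = \left(-16 + 800\right) \left(-24\right) = 784 \left(-24\right) = -18816$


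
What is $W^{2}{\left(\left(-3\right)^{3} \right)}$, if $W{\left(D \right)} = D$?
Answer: $729$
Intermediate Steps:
$W^{2}{\left(\left(-3\right)^{3} \right)} = \left(\left(-3\right)^{3}\right)^{2} = \left(-27\right)^{2} = 729$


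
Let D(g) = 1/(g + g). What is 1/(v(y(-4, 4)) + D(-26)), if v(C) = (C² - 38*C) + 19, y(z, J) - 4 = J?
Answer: -52/11493 ≈ -0.0045245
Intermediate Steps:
D(g) = 1/(2*g)
y(z, J) = 4 + J
v(C) = 19 + C² - 38*C
1/(v(y(-4, 4)) + D(-26)) = 1/((19 + (4 + 4)² - 38*(4 + 4)) + (½)/(-26)) = 1/((19 + 8² - 38*8) + (½)*(-1/26)) = 1/((19 + 64 - 304) - 1/52) = 1/(-221 - 1/52) = 1/(-11493/52) = -52/11493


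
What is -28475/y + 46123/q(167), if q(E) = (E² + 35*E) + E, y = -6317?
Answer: 179527138/30593231 ≈ 5.8682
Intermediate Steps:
q(E) = E² + 36*E
-28475/y + 46123/q(167) = -28475/(-6317) + 46123/((167*(36 + 167))) = -28475*(-1/6317) + 46123/((167*203)) = 28475/6317 + 46123/33901 = 28475/6317 + 46123*(1/33901) = 28475/6317 + 6589/4843 = 179527138/30593231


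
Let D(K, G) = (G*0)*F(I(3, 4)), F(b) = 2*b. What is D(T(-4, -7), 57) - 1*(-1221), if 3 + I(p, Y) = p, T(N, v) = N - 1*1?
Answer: 1221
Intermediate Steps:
T(N, v) = -1 + N (T(N, v) = N - 1 = -1 + N)
I(p, Y) = -3 + p
D(K, G) = 0 (D(K, G) = (G*0)*(2*(-3 + 3)) = 0*(2*0) = 0*0 = 0)
D(T(-4, -7), 57) - 1*(-1221) = 0 - 1*(-1221) = 0 + 1221 = 1221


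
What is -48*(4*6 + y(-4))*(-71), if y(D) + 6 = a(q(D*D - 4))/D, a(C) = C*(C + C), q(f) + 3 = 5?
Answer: 54528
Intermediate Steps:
q(f) = 2 (q(f) = -3 + 5 = 2)
a(C) = 2*C² (a(C) = C*(2*C) = 2*C²)
y(D) = -6 + 8/D (y(D) = -6 + (2*2²)/D = -6 + (2*4)/D = -6 + 8/D)
-48*(4*6 + y(-4))*(-71) = -48*(4*6 + (-6 + 8/(-4)))*(-71) = -48*(24 + (-6 + 8*(-¼)))*(-71) = -48*(24 + (-6 - 2))*(-71) = -48*(24 - 8)*(-71) = -48*16*(-71) = -768*(-71) = 54528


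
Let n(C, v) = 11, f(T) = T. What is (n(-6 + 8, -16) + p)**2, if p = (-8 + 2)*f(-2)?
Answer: 529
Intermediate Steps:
p = 12 (p = (-8 + 2)*(-2) = -6*(-2) = 12)
(n(-6 + 8, -16) + p)**2 = (11 + 12)**2 = 23**2 = 529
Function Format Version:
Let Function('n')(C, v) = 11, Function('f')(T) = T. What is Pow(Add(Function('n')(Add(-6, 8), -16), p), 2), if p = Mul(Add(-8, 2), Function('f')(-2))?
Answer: 529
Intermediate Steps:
p = 12 (p = Mul(Add(-8, 2), -2) = Mul(-6, -2) = 12)
Pow(Add(Function('n')(Add(-6, 8), -16), p), 2) = Pow(Add(11, 12), 2) = Pow(23, 2) = 529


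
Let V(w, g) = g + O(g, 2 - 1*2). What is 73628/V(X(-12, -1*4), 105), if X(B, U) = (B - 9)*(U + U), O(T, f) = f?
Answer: 73628/105 ≈ 701.22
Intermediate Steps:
X(B, U) = 2*U*(-9 + B) (X(B, U) = (-9 + B)*(2*U) = 2*U*(-9 + B))
V(w, g) = g (V(w, g) = g + (2 - 1*2) = g + (2 - 2) = g + 0 = g)
73628/V(X(-12, -1*4), 105) = 73628/105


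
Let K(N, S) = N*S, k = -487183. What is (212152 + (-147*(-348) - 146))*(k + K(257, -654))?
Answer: -172439795282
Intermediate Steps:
(212152 + (-147*(-348) - 146))*(k + K(257, -654)) = (212152 + (-147*(-348) - 146))*(-487183 + 257*(-654)) = (212152 + (51156 - 146))*(-487183 - 168078) = (212152 + 51010)*(-655261) = 263162*(-655261) = -172439795282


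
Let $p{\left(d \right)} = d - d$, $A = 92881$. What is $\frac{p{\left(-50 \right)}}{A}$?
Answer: $0$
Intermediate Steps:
$p{\left(d \right)} = 0$
$\frac{p{\left(-50 \right)}}{A} = \frac{0}{92881} = 0 \cdot \frac{1}{92881} = 0$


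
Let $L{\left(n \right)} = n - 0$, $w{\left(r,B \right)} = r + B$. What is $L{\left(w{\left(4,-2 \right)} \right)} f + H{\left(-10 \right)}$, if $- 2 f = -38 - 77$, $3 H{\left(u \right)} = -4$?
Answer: $\frac{341}{3} \approx 113.67$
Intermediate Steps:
$w{\left(r,B \right)} = B + r$
$L{\left(n \right)} = n$ ($L{\left(n \right)} = n + 0 = n$)
$H{\left(u \right)} = - \frac{4}{3}$ ($H{\left(u \right)} = \frac{1}{3} \left(-4\right) = - \frac{4}{3}$)
$f = \frac{115}{2}$ ($f = - \frac{-38 - 77}{2} = \left(- \frac{1}{2}\right) \left(-115\right) = \frac{115}{2} \approx 57.5$)
$L{\left(w{\left(4,-2 \right)} \right)} f + H{\left(-10 \right)} = \left(-2 + 4\right) \frac{115}{2} - \frac{4}{3} = 2 \cdot \frac{115}{2} - \frac{4}{3} = 115 - \frac{4}{3} = \frac{341}{3}$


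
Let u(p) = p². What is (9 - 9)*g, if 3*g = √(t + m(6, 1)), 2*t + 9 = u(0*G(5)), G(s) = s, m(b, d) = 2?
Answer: 0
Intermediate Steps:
t = -9/2 (t = -9/2 + (0*5)²/2 = -9/2 + (½)*0² = -9/2 + (½)*0 = -9/2 + 0 = -9/2 ≈ -4.5000)
g = I*√10/6 (g = √(-9/2 + 2)/3 = √(-5/2)/3 = (I*√10/2)/3 = I*√10/6 ≈ 0.52705*I)
(9 - 9)*g = (9 - 9)*(I*√10/6) = 0*(I*√10/6) = 0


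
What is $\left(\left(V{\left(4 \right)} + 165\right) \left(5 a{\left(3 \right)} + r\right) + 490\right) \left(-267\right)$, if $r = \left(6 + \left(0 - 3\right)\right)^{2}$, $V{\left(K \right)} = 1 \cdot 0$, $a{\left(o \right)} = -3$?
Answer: $133500$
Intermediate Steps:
$V{\left(K \right)} = 0$
$r = 9$ ($r = \left(6 + \left(0 - 3\right)\right)^{2} = \left(6 - 3\right)^{2} = 3^{2} = 9$)
$\left(\left(V{\left(4 \right)} + 165\right) \left(5 a{\left(3 \right)} + r\right) + 490\right) \left(-267\right) = \left(\left(0 + 165\right) \left(5 \left(-3\right) + 9\right) + 490\right) \left(-267\right) = \left(165 \left(-15 + 9\right) + 490\right) \left(-267\right) = \left(165 \left(-6\right) + 490\right) \left(-267\right) = \left(-990 + 490\right) \left(-267\right) = \left(-500\right) \left(-267\right) = 133500$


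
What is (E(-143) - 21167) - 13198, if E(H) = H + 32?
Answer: -34476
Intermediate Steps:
E(H) = 32 + H
(E(-143) - 21167) - 13198 = ((32 - 143) - 21167) - 13198 = (-111 - 21167) - 13198 = -21278 - 13198 = -34476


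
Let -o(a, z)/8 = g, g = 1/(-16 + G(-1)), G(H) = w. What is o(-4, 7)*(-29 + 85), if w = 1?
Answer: 448/15 ≈ 29.867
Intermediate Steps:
G(H) = 1
g = -1/15 (g = 1/(-16 + 1) = 1/(-15) = -1/15 ≈ -0.066667)
o(a, z) = 8/15 (o(a, z) = -8*(-1/15) = 8/15)
o(-4, 7)*(-29 + 85) = 8*(-29 + 85)/15 = (8/15)*56 = 448/15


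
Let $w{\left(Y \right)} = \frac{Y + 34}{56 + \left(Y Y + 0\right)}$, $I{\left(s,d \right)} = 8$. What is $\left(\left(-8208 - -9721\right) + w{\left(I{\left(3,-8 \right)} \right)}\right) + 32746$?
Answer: $\frac{685187}{20} \approx 34259.0$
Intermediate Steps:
$w{\left(Y \right)} = \frac{34 + Y}{56 + Y^{2}}$ ($w{\left(Y \right)} = \frac{34 + Y}{56 + \left(Y^{2} + 0\right)} = \frac{34 + Y}{56 + Y^{2}}$)
$\left(\left(-8208 - -9721\right) + w{\left(I{\left(3,-8 \right)} \right)}\right) + 32746 = \left(\left(-8208 - -9721\right) + \frac{34 + 8}{56 + 8^{2}}\right) + 32746 = \left(\left(-8208 + 9721\right) + \frac{1}{56 + 64} \cdot 42\right) + 32746 = \left(1513 + \frac{1}{120} \cdot 42\right) + 32746 = \left(1513 + \frac{7}{20}\right) + 32746 = \frac{30267}{20} + 32746 = \frac{685187}{20}$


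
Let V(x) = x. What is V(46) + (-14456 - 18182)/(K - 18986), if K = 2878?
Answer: 386803/8054 ≈ 48.026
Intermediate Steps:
V(46) + (-14456 - 18182)/(K - 18986) = 46 + (-14456 - 18182)/(2878 - 18986) = 46 - 32638/(-16108) = 46 - 32638*(-1/16108) = 46 + 16319/8054 = 386803/8054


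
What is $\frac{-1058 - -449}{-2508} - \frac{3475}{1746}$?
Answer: $- \frac{1275331}{729828} \approx -1.7474$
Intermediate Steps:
$\frac{-1058 - -449}{-2508} - \frac{3475}{1746} = \left(-1058 + 449\right) \left(- \frac{1}{2508}\right) - \frac{3475}{1746} = \left(-609\right) \left(- \frac{1}{2508}\right) - \frac{3475}{1746} = \frac{203}{836} - \frac{3475}{1746} = - \frac{1275331}{729828}$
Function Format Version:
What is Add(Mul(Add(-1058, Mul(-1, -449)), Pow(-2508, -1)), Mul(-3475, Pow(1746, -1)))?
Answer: Rational(-1275331, 729828) ≈ -1.7474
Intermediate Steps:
Add(Mul(Add(-1058, Mul(-1, -449)), Pow(-2508, -1)), Mul(-3475, Pow(1746, -1))) = Add(Mul(Add(-1058, 449), Rational(-1, 2508)), Mul(-3475, Rational(1, 1746))) = Add(Mul(-609, Rational(-1, 2508)), Rational(-3475, 1746)) = Add(Rational(203, 836), Rational(-3475, 1746)) = Rational(-1275331, 729828)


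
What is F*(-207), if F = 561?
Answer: -116127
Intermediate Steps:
F*(-207) = 561*(-207) = -116127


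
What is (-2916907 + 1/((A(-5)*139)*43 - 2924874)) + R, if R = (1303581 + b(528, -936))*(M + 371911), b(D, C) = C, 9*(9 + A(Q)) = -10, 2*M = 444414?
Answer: 20793558606077182910/26867773 ≈ 7.7392e+11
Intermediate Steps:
M = 222207 (M = (1/2)*444414 = 222207)
A(Q) = -91/9 (A(Q) = -9 + (1/9)*(-10) = -9 - 10/9 = -91/9)
R = 773924842110 (R = (1303581 - 936)*(222207 + 371911) = 1302645*594118 = 773924842110)
(-2916907 + 1/((A(-5)*139)*43 - 2924874)) + R = (-2916907 + 1/(-91/9*139*43 - 2924874)) + 773924842110 = (-2916907 + 1/(-12649/9*43 - 2924874)) + 773924842110 = (-2916907 + 1/(-543907/9 - 2924874)) + 773924842110 = (-2916907 + 1/(-26867773/9)) + 773924842110 = (-2916907 - 9/26867773) + 773924842110 = -78370795138120/26867773 + 773924842110 = 20793558606077182910/26867773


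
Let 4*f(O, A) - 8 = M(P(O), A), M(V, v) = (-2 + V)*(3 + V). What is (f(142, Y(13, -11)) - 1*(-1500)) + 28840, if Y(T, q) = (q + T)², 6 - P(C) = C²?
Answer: 101611542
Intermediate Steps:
P(C) = 6 - C²
Y(T, q) = (T + q)²
f(O, A) = 2 - O²/4 + (6 - O²)²/4 (f(O, A) = 2 + (-6 + (6 - O²) + (6 - O²)²)/4 = 2 + ((6 - O²)² - O²)/4 = 2 + (-O²/4 + (6 - O²)²/4) = 2 - O²/4 + (6 - O²)²/4)
(f(142, Y(13, -11)) - 1*(-1500)) + 28840 = ((11 - 13/4*142² + (¼)*142⁴) - 1*(-1500)) + 28840 = ((11 - 13/4*20164 + (¼)*406586896) + 1500) + 28840 = ((11 - 65533 + 101646724) + 1500) + 28840 = (101581202 + 1500) + 28840 = 101582702 + 28840 = 101611542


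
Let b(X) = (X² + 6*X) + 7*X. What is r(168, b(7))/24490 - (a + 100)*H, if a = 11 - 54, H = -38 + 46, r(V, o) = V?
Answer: -5583636/12245 ≈ -455.99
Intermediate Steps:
b(X) = X² + 13*X
H = 8
a = -43
r(168, b(7))/24490 - (a + 100)*H = 168/24490 - (-43 + 100)*8 = 168*(1/24490) - 57*8 = 84/12245 - 1*456 = 84/12245 - 456 = -5583636/12245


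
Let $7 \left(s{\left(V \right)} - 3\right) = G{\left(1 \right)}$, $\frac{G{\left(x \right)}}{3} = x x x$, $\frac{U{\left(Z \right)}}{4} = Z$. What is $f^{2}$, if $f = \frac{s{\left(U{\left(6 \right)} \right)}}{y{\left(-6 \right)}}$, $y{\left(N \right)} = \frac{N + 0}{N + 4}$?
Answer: $\frac{64}{49} \approx 1.3061$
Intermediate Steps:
$U{\left(Z \right)} = 4 Z$
$G{\left(x \right)} = 3 x^{3}$ ($G{\left(x \right)} = 3 x x x = 3 x^{2} x = 3 x^{3}$)
$s{\left(V \right)} = \frac{24}{7}$ ($s{\left(V \right)} = 3 + \frac{3 \cdot 1^{3}}{7} = 3 + \frac{3 \cdot 1}{7} = 3 + \frac{1}{7} \cdot 3 = 3 + \frac{3}{7} = \frac{24}{7}$)
$y{\left(N \right)} = \frac{N}{4 + N}$
$f = \frac{8}{7}$ ($f = \frac{24}{7 \left(- \frac{6}{4 - 6}\right)} = \frac{24}{7 \left(- \frac{6}{-2}\right)} = \frac{24}{7 \left(\left(-6\right) \left(- \frac{1}{2}\right)\right)} = \frac{24}{7 \cdot 3} = \frac{24}{7} \cdot \frac{1}{3} = \frac{8}{7} \approx 1.1429$)
$f^{2} = \left(\frac{8}{7}\right)^{2} = \frac{64}{49}$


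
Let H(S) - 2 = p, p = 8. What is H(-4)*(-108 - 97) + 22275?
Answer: 20225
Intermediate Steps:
H(S) = 10 (H(S) = 2 + 8 = 10)
H(-4)*(-108 - 97) + 22275 = 10*(-108 - 97) + 22275 = 10*(-205) + 22275 = -2050 + 22275 = 20225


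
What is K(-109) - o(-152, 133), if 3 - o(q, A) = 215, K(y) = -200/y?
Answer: 23308/109 ≈ 213.83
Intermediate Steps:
o(q, A) = -212 (o(q, A) = 3 - 1*215 = 3 - 215 = -212)
K(-109) - o(-152, 133) = -200/(-109) - 1*(-212) = -200*(-1/109) + 212 = 200/109 + 212 = 23308/109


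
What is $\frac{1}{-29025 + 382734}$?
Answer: $\frac{1}{353709} \approx 2.8272 \cdot 10^{-6}$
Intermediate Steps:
$\frac{1}{-29025 + 382734} = \frac{1}{353709}$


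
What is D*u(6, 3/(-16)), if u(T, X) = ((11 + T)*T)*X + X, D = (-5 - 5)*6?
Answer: 4635/4 ≈ 1158.8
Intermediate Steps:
D = -60 (D = -10*6 = -60)
u(T, X) = X + T*X*(11 + T) (u(T, X) = (T*(11 + T))*X + X = T*X*(11 + T) + X = X + T*X*(11 + T))
D*u(6, 3/(-16)) = -60*3/(-16)*(1 + 6² + 11*6) = -60*3*(-1/16)*(1 + 36 + 66) = -(-45)*103/4 = -60*(-309/16) = 4635/4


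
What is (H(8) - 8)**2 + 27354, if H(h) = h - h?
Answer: 27418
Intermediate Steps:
H(h) = 0
(H(8) - 8)**2 + 27354 = (0 - 8)**2 + 27354 = (-8)**2 + 27354 = 64 + 27354 = 27418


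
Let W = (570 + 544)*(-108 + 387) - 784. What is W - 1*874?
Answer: 309148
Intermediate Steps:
W = 310022 (W = 1114*279 - 784 = 310806 - 784 = 310022)
W - 1*874 = 310022 - 1*874 = 310022 - 874 = 309148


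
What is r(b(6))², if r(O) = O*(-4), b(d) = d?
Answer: 576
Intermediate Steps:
r(O) = -4*O
r(b(6))² = (-4*6)² = (-24)² = 576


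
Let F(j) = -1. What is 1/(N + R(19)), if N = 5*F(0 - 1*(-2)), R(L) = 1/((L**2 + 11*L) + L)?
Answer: -589/2944 ≈ -0.20007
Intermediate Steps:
R(L) = 1/(L**2 + 12*L)
N = -5 (N = 5*(-1) = -5)
1/(N + R(19)) = 1/(-5 + 1/(19*(12 + 19))) = 1/(-5 + (1/19)/31) = 1/(-5 + (1/19)*(1/31)) = 1/(-5 + 1/589) = 1/(-2944/589) = -589/2944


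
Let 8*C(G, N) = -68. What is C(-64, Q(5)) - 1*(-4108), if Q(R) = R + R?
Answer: 8199/2 ≈ 4099.5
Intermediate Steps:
Q(R) = 2*R
C(G, N) = -17/2 (C(G, N) = (⅛)*(-68) = -17/2)
C(-64, Q(5)) - 1*(-4108) = -17/2 - 1*(-4108) = -17/2 + 4108 = 8199/2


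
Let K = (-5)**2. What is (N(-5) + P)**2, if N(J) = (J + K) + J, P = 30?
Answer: 2025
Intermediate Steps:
K = 25
N(J) = 25 + 2*J (N(J) = (J + 25) + J = (25 + J) + J = 25 + 2*J)
(N(-5) + P)**2 = ((25 + 2*(-5)) + 30)**2 = ((25 - 10) + 30)**2 = (15 + 30)**2 = 45**2 = 2025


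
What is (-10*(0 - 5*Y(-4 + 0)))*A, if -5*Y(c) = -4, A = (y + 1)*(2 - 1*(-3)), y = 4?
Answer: 1000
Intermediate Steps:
A = 25 (A = (4 + 1)*(2 - 1*(-3)) = 5*(2 + 3) = 5*5 = 25)
Y(c) = ⅘ (Y(c) = -⅕*(-4) = ⅘)
(-10*(0 - 5*Y(-4 + 0)))*A = -10*(0 - 5*⅘)*25 = -10*(0 - 4)*25 = -10*(-4)*25 = 40*25 = 1000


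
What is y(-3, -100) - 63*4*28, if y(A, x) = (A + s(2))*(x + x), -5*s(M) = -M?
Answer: -6536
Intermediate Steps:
s(M) = M/5 (s(M) = -(-1)*M/5 = M/5)
y(A, x) = 2*x*(⅖ + A) (y(A, x) = (A + (⅕)*2)*(x + x) = (A + ⅖)*(2*x) = (⅖ + A)*(2*x) = 2*x*(⅖ + A))
y(-3, -100) - 63*4*28 = (⅖)*(-100)*(2 + 5*(-3)) - 63*4*28 = (⅖)*(-100)*(2 - 15) - 252*28 = (⅖)*(-100)*(-13) - 1*7056 = 520 - 7056 = -6536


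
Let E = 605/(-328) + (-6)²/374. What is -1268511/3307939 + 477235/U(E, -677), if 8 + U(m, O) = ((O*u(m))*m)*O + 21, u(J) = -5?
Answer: -214890098842635053/812880301349679857 ≈ -0.26436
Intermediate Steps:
E = -107231/61336 (E = 605*(-1/328) + 36*(1/374) = -605/328 + 18/187 = -107231/61336 ≈ -1.7483)
U(m, O) = 13 - 5*m*O² (U(m, O) = -8 + (((O*(-5))*m)*O + 21) = -8 + (((-5*O)*m)*O + 21) = -8 + ((-5*O*m)*O + 21) = -8 + (-5*m*O² + 21) = -8 + (21 - 5*m*O²) = 13 - 5*m*O²)
-1268511/3307939 + 477235/U(E, -677) = -1268511/3307939 + 477235/(13 - 5*(-107231/61336)*(-677)²) = -1268511*1/3307939 + 477235/(13 - 5*(-107231/61336)*458329) = -1268511/3307939 + 477235/(13 + 245735384995/61336) = -1268511/3307939 + 477235/(245736182363/61336) = -1268511/3307939 + 477235*(61336/245736182363) = -1268511/3307939 + 29271685960/245736182363 = -214890098842635053/812880301349679857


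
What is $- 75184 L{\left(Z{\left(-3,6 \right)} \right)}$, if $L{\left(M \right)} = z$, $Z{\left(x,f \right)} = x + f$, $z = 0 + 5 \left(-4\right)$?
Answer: $1503680$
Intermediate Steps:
$z = -20$ ($z = 0 - 20 = -20$)
$Z{\left(x,f \right)} = f + x$
$L{\left(M \right)} = -20$
$- 75184 L{\left(Z{\left(-3,6 \right)} \right)} = \left(-75184\right) \left(-20\right) = 1503680$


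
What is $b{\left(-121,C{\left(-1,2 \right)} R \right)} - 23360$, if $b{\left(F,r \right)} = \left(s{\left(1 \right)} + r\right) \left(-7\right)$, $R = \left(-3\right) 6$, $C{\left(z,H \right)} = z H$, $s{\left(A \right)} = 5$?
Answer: $-23647$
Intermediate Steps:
$C{\left(z,H \right)} = H z$
$R = -18$
$b{\left(F,r \right)} = -35 - 7 r$ ($b{\left(F,r \right)} = \left(5 + r\right) \left(-7\right) = -35 - 7 r$)
$b{\left(-121,C{\left(-1,2 \right)} R \right)} - 23360 = \left(-35 - 7 \cdot 2 \left(-1\right) \left(-18\right)\right) - 23360 = \left(-35 - 7 \left(\left(-2\right) \left(-18\right)\right)\right) - 23360 = \left(-35 - 252\right) - 23360 = -287 - 23360 = -23647$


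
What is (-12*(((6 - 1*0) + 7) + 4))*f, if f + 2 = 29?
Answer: -5508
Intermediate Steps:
f = 27 (f = -2 + 29 = 27)
(-12*(((6 - 1*0) + 7) + 4))*f = -12*(((6 - 1*0) + 7) + 4)*27 = -12*(((6 + 0) + 7) + 4)*27 = -12*((6 + 7) + 4)*27 = -12*(13 + 4)*27 = -12*17*27 = -204*27 = -5508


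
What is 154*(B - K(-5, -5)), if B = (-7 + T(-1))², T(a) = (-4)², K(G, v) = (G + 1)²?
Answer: 10010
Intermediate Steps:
K(G, v) = (1 + G)²
T(a) = 16
B = 81 (B = (-7 + 16)² = 9² = 81)
154*(B - K(-5, -5)) = 154*(81 - (1 - 5)²) = 154*(81 - 1*(-4)²) = 154*(81 - 1*16) = 154*(81 - 16) = 154*65 = 10010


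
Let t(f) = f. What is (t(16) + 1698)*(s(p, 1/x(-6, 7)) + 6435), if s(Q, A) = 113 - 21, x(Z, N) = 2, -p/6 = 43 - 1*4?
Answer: 11187278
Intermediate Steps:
p = -234 (p = -6*(43 - 1*4) = -6*(43 - 4) = -6*39 = -234)
s(Q, A) = 92
(t(16) + 1698)*(s(p, 1/x(-6, 7)) + 6435) = (16 + 1698)*(92 + 6435) = 1714*6527 = 11187278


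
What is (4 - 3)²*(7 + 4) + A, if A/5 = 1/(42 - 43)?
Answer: 6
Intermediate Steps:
A = -5 (A = 5/(42 - 43) = 5/(-1) = 5*(-1) = -5)
(4 - 3)²*(7 + 4) + A = (4 - 3)²*(7 + 4) - 5 = 1²*11 - 5 = 1*11 - 5 = 11 - 5 = 6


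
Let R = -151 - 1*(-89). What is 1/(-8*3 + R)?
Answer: -1/86 ≈ -0.011628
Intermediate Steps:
R = -62 (R = -151 + 89 = -62)
1/(-8*3 + R) = 1/(-8*3 - 62) = 1/(-24 - 62) = 1/(-86) = -1/86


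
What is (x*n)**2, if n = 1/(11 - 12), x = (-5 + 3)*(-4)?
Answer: 64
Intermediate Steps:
x = 8 (x = -2*(-4) = 8)
n = -1 (n = 1/(-1) = -1)
(x*n)**2 = (8*(-1))**2 = (-8)**2 = 64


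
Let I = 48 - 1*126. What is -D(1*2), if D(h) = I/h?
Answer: 39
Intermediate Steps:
I = -78 (I = 48 - 126 = -78)
D(h) = -78/h
-D(1*2) = -(-78)/(1*2) = -(-78)/2 = -1*(-39) = 39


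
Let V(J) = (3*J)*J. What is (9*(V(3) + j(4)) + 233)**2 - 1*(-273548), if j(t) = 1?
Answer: 508773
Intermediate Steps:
V(J) = 3*J**2
(9*(V(3) + j(4)) + 233)**2 - 1*(-273548) = (9*(3*3**2 + 1) + 233)**2 - 1*(-273548) = (9*(3*9 + 1) + 233)**2 + 273548 = (9*(27 + 1) + 233)**2 + 273548 = (9*28 + 233)**2 + 273548 = (252 + 233)**2 + 273548 = 485**2 + 273548 = 235225 + 273548 = 508773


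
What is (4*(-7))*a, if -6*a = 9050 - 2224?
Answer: 95564/3 ≈ 31855.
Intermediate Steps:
a = -3413/3 (a = -(9050 - 2224)/6 = -1/6*6826 = -3413/3 ≈ -1137.7)
(4*(-7))*a = (4*(-7))*(-3413/3) = -28*(-3413/3) = 95564/3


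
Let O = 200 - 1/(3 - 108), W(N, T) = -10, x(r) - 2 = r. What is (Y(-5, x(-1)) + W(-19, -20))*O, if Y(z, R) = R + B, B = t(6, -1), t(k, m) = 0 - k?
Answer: -21001/7 ≈ -3000.1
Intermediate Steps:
x(r) = 2 + r
t(k, m) = -k
B = -6 (B = -1*6 = -6)
Y(z, R) = -6 + R (Y(z, R) = R - 6 = -6 + R)
O = 21001/105 (O = 200 - 1/(-105) = 200 - 1*(-1/105) = 200 + 1/105 = 21001/105 ≈ 200.01)
(Y(-5, x(-1)) + W(-19, -20))*O = ((-6 + (2 - 1)) - 10)*(21001/105) = ((-6 + 1) - 10)*(21001/105) = (-5 - 10)*(21001/105) = -15*21001/105 = -21001/7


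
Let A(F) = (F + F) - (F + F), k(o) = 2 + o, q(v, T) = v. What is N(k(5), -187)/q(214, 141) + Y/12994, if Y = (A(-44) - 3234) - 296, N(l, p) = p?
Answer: -1592649/1390358 ≈ -1.1455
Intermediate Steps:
A(F) = 0 (A(F) = 2*F - 2*F = 0)
Y = -3530 (Y = (0 - 3234) - 296 = -3234 - 296 = -3530)
N(k(5), -187)/q(214, 141) + Y/12994 = -187/214 - 3530/12994 = -187*1/214 - 3530*1/12994 = -187/214 - 1765/6497 = -1592649/1390358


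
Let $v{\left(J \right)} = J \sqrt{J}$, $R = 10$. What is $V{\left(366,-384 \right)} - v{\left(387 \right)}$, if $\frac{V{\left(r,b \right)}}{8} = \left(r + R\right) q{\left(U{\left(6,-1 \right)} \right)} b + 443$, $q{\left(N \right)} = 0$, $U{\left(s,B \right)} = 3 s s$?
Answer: $3544 - 1161 \sqrt{43} \approx -4069.2$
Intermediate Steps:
$U{\left(s,B \right)} = 3 s^{2}$
$v{\left(J \right)} = J^{\frac{3}{2}}$
$V{\left(r,b \right)} = 3544$ ($V{\left(r,b \right)} = 8 \left(\left(r + 10\right) 0 b + 443\right) = 8 \left(\left(10 + r\right) 0 b + 443\right) = 8 \left(0 b + 443\right) = 8 \left(0 + 443\right) = 8 \cdot 443 = 3544$)
$V{\left(366,-384 \right)} - v{\left(387 \right)} = 3544 - 387^{\frac{3}{2}} = 3544 - 1161 \sqrt{43}$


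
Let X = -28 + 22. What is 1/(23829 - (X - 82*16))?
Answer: 1/25147 ≈ 3.9766e-5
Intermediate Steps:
X = -6
1/(23829 - (X - 82*16)) = 1/(23829 - (-6 - 82*16)) = 1/(23829 - (-6 - 1312)) = 1/(23829 - 1*(-1318)) = 1/(23829 + 1318) = 1/25147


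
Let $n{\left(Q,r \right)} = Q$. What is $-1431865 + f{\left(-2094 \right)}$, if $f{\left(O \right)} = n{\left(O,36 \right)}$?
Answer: $-1433959$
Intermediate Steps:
$f{\left(O \right)} = O$
$-1431865 + f{\left(-2094 \right)} = -1431865 - 2094 = -1433959$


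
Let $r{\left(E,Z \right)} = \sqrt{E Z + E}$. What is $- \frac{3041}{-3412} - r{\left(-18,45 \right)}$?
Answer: $\frac{3041}{3412} - 6 i \sqrt{23} \approx 0.89127 - 28.775 i$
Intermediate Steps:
$r{\left(E,Z \right)} = \sqrt{E + E Z}$
$- \frac{3041}{-3412} - r{\left(-18,45 \right)} = - \frac{3041}{-3412} - \sqrt{- 18 \left(1 + 45\right)} = \left(-3041\right) \left(- \frac{1}{3412}\right) - \sqrt{\left(-18\right) 46} = \frac{3041}{3412} - \sqrt{-828} = \frac{3041}{3412} - 6 i \sqrt{23}$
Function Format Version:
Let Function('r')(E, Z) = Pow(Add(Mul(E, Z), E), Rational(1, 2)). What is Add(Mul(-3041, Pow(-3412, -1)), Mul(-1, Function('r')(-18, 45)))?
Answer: Add(Rational(3041, 3412), Mul(-6, I, Pow(23, Rational(1, 2)))) ≈ Add(0.89127, Mul(-28.775, I))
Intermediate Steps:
Function('r')(E, Z) = Pow(Add(E, Mul(E, Z)), Rational(1, 2))
Add(Mul(-3041, Pow(-3412, -1)), Mul(-1, Function('r')(-18, 45))) = Add(Mul(-3041, Pow(-3412, -1)), Mul(-1, Pow(Mul(-18, Add(1, 45)), Rational(1, 2)))) = Add(Mul(-3041, Rational(-1, 3412)), Mul(-1, Pow(Mul(-18, 46), Rational(1, 2)))) = Add(Rational(3041, 3412), Mul(-1, Pow(-828, Rational(1, 2)))) = Add(Rational(3041, 3412), Mul(-1, Mul(6, I, Pow(23, Rational(1, 2))))) = Add(Rational(3041, 3412), Mul(-6, I, Pow(23, Rational(1, 2))))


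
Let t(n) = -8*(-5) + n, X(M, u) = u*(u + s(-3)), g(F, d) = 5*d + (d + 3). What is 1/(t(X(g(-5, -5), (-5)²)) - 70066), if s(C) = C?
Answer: -1/69476 ≈ -1.4393e-5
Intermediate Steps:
g(F, d) = 3 + 6*d (g(F, d) = 5*d + (3 + d) = 3 + 6*d)
X(M, u) = u*(-3 + u) (X(M, u) = u*(u - 3) = u*(-3 + u))
t(n) = 40 + n
1/(t(X(g(-5, -5), (-5)²)) - 70066) = 1/((40 + (-5)²*(-3 + (-5)²)) - 70066) = 1/((40 + 25*(-3 + 25)) - 70066) = 1/((40 + 25*22) - 70066) = 1/((40 + 550) - 70066) = 1/(590 - 70066) = 1/(-69476) = -1/69476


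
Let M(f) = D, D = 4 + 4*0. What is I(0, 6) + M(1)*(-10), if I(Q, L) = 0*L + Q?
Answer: -40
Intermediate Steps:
I(Q, L) = Q (I(Q, L) = 0 + Q = Q)
D = 4 (D = 4 + 0 = 4)
M(f) = 4
I(0, 6) + M(1)*(-10) = 0 + 4*(-10) = 0 - 40 = -40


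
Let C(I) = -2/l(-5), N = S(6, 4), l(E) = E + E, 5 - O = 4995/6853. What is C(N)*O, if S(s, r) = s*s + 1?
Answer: 5854/6853 ≈ 0.85422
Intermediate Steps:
O = 29270/6853 (O = 5 - 4995/6853 = 29270/6853 ≈ 4.2711)
l(E) = 2*E
S(s, r) = 1 + s² (S(s, r) = s² + 1 = 1 + s²)
N = 37 (N = 1 + 6² = 1 + 36 = 37)
C(I) = ⅕ (C(I) = -2/(2*(-5)) = -2/(-10) = -2*(-⅒) = ⅕)
C(N)*O = (⅕)*(29270/6853) = 5854/6853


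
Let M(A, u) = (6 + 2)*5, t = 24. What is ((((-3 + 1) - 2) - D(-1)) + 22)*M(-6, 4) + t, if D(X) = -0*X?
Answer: 744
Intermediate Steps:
M(A, u) = 40 (M(A, u) = 8*5 = 40)
D(X) = 0 (D(X) = -1*0 = 0)
((((-3 + 1) - 2) - D(-1)) + 22)*M(-6, 4) + t = ((((-3 + 1) - 2) - 1*0) + 22)*40 + 24 = (((-2 - 2) + 0) + 22)*40 + 24 = ((-4 + 0) + 22)*40 + 24 = (-4 + 22)*40 + 24 = 18*40 + 24 = 720 + 24 = 744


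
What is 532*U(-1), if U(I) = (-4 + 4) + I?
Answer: -532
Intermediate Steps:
U(I) = I (U(I) = 0 + I = I)
532*U(-1) = 532*(-1) = -532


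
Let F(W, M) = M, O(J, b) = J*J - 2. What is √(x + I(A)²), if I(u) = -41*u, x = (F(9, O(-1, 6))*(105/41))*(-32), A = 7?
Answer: √138600049/41 ≈ 287.14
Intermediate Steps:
O(J, b) = -2 + J² (O(J, b) = J² - 2 = -2 + J²)
x = 3360/41 (x = ((-2 + (-1)²)*(105/41))*(-32) = ((-2 + 1)*(105*(1/41)))*(-32) = -1*105/41*(-32) = -105/41*(-32) = 3360/41 ≈ 81.951)
√(x + I(A)²) = √(3360/41 + (-41*7)²) = √(3360/41 + (-287)²) = √(3360/41 + 82369) = √(3380489/41) = √138600049/41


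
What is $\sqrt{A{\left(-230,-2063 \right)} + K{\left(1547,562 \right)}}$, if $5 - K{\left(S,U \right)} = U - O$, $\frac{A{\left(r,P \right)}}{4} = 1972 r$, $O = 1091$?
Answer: $i \sqrt{1813706} \approx 1346.7 i$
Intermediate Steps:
$A{\left(r,P \right)} = 7888 r$ ($A{\left(r,P \right)} = 4 \cdot 1972 r = 7888 r$)
$K{\left(S,U \right)} = 1096 - U$ ($K{\left(S,U \right)} = 5 - \left(U - 1091\right) = 5 - \left(-1091 + U\right) = 1096 - U$)
$\sqrt{A{\left(-230,-2063 \right)} + K{\left(1547,562 \right)}} = \sqrt{7888 \left(-230\right) + \left(1096 - 562\right)} = \sqrt{-1814240 + \left(1096 - 562\right)} = \sqrt{-1814240 + 534} = \sqrt{-1813706} = i \sqrt{1813706}$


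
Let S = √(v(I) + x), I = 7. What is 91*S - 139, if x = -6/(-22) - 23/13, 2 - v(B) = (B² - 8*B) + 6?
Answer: -139 + 7*√30745/11 ≈ -27.418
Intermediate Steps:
v(B) = -4 - B² + 8*B (v(B) = 2 - ((B² - 8*B) + 6) = 2 - (6 + B² - 8*B) = 2 + (-6 - B² + 8*B) = -4 - B² + 8*B)
x = -214/143 (x = -6*(-1/22) - 23*1/13 = 3/11 - 23/13 = -214/143 ≈ -1.4965)
S = √30745/143 (S = √((-4 - 1*7² + 8*7) - 214/143) = √((-4 - 1*49 + 56) - 214/143) = √((-4 - 49 + 56) - 214/143) = √(3 - 214/143) = √(215/143) = √30745/143 ≈ 1.2262)
91*S - 139 = 91*(√30745/143) - 139 = 7*√30745/11 - 139 = -139 + 7*√30745/11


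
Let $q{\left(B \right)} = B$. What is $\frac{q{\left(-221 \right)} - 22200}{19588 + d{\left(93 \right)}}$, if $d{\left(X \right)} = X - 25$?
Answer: $- \frac{3203}{2808} \approx -1.1407$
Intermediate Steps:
$d{\left(X \right)} = -25 + X$ ($d{\left(X \right)} = X - 25 = -25 + X$)
$\frac{q{\left(-221 \right)} - 22200}{19588 + d{\left(93 \right)}} = \frac{-221 - 22200}{19588 + \left(-25 + 93\right)} = - \frac{22421}{19588 + 68} = - \frac{22421}{19656} = \left(-22421\right) \frac{1}{19656} = - \frac{3203}{2808}$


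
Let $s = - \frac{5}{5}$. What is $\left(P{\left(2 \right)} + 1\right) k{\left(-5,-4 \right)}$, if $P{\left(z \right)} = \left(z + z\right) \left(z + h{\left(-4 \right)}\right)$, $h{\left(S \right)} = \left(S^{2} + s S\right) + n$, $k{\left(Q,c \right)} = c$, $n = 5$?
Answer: $-436$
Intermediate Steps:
$s = -1$ ($s = \left(-5\right) \frac{1}{5} = -1$)
$h{\left(S \right)} = 5 + S^{2} - S$ ($h{\left(S \right)} = \left(S^{2} - S\right) + 5 = 5 + S^{2} - S$)
$P{\left(z \right)} = 2 z \left(25 + z\right)$ ($P{\left(z \right)} = \left(z + z\right) \left(z + \left(5 + \left(-4\right)^{2} - -4\right)\right) = 2 z \left(z + \left(5 + 16 + 4\right)\right) = 2 z \left(z + 25\right) = 2 z \left(25 + z\right)$)
$\left(P{\left(2 \right)} + 1\right) k{\left(-5,-4 \right)} = \left(2 \cdot 2 \left(25 + 2\right) + 1\right) \left(-4\right) = \left(2 \cdot 2 \cdot 27 + 1\right) \left(-4\right) = \left(108 + 1\right) \left(-4\right) = 109 \left(-4\right) = -436$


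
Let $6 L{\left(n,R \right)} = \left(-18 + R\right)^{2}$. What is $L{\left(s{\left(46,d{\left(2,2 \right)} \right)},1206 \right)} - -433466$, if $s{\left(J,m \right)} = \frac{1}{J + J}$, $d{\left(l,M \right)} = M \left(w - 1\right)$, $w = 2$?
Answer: $668690$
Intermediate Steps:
$d{\left(l,M \right)} = M$ ($d{\left(l,M \right)} = M \left(2 - 1\right) = M 1 = M$)
$s{\left(J,m \right)} = \frac{1}{2 J}$
$L{\left(n,R \right)} = \frac{\left(-18 + R\right)^{2}}{6}$
$L{\left(s{\left(46,d{\left(2,2 \right)} \right)},1206 \right)} - -433466 = \frac{\left(-18 + 1206\right)^{2}}{6} - -433466 = \frac{1188^{2}}{6} + 433466 = \frac{1}{6} \cdot 1411344 + 433466 = 235224 + 433466 = 668690$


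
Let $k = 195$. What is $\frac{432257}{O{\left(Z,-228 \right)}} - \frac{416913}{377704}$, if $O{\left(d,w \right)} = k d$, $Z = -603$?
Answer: $- \frac{212287913033}{44412324840} \approx -4.7799$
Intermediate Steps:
$O{\left(d,w \right)} = 195 d$
$\frac{432257}{O{\left(Z,-228 \right)}} - \frac{416913}{377704} = \frac{432257}{195 \left(-603\right)} - \frac{416913}{377704} = \frac{432257}{-117585} - \frac{416913}{377704} = 432257 \left(- \frac{1}{117585}\right) - \frac{416913}{377704} = - \frac{432257}{117585} - \frac{416913}{377704} = - \frac{212287913033}{44412324840}$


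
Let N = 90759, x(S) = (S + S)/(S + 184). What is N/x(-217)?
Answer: 2995047/434 ≈ 6901.0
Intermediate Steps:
x(S) = 2*S/(184 + S) (x(S) = (2*S)/(184 + S) = 2*S/(184 + S))
N/x(-217) = 90759/((2*(-217)/(184 - 217))) = 90759/((2*(-217)/(-33))) = 90759/((2*(-217)*(-1/33))) = 90759/(434/33) = 90759*(33/434) = 2995047/434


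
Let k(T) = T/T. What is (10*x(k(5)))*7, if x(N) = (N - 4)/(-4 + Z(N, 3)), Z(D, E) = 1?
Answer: 70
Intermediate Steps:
k(T) = 1
x(N) = 4/3 - N/3 (x(N) = (N - 4)/(-4 + 1) = (-4 + N)/(-3) = (-4 + N)*(-⅓) = 4/3 - N/3)
(10*x(k(5)))*7 = (10*(4/3 - ⅓*1))*7 = (10*(4/3 - ⅓))*7 = (10*1)*7 = 10*7 = 70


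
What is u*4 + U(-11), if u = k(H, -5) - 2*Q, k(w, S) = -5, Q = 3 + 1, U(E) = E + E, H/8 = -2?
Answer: -74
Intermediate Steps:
H = -16 (H = 8*(-2) = -16)
U(E) = 2*E
Q = 4
u = -13 (u = -5 - 2*4 = -5 - 8 = -13)
u*4 + U(-11) = -13*4 + 2*(-11) = -52 - 22 = -74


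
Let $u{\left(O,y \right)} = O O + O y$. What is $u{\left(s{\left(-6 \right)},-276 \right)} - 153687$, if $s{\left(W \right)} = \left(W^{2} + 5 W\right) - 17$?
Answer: $-150530$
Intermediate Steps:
$s{\left(W \right)} = -17 + W^{2} + 5 W$
$u{\left(O,y \right)} = O^{2} + O y$
$u{\left(s{\left(-6 \right)},-276 \right)} - 153687 = \left(-17 + \left(-6\right)^{2} + 5 \left(-6\right)\right) \left(\left(-17 + \left(-6\right)^{2} + 5 \left(-6\right)\right) - 276\right) - 153687 = \left(-17 + 36 - 30\right) \left(\left(-17 + 36 - 30\right) - 276\right) - 153687 = - 11 \left(-11 - 276\right) - 153687 = \left(-11\right) \left(-287\right) - 153687 = 3157 - 153687 = -150530$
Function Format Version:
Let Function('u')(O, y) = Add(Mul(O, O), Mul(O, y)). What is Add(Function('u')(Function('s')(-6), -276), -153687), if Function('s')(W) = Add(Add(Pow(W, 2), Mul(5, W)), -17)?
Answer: -150530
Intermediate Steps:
Function('s')(W) = Add(-17, Pow(W, 2), Mul(5, W))
Function('u')(O, y) = Add(Pow(O, 2), Mul(O, y))
Add(Function('u')(Function('s')(-6), -276), -153687) = Add(Mul(Add(-17, Pow(-6, 2), Mul(5, -6)), Add(Add(-17, Pow(-6, 2), Mul(5, -6)), -276)), -153687) = Add(Mul(Add(-17, 36, -30), Add(Add(-17, 36, -30), -276)), -153687) = Add(Mul(-11, Add(-11, -276)), -153687) = Add(Mul(-11, -287), -153687) = Add(3157, -153687) = -150530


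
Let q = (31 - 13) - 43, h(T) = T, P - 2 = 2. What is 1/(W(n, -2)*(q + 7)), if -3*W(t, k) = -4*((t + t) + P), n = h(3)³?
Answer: -1/1392 ≈ -0.00071839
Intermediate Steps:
P = 4 (P = 2 + 2 = 4)
q = -25 (q = 18 - 43 = -25)
n = 27 (n = 3³ = 27)
W(t, k) = 16/3 + 8*t/3 (W(t, k) = -(-4)*((t + t) + 4)/3 = -(-4)*(2*t + 4)/3 = -(-4)*(4 + 2*t)/3 = -(-16 - 8*t)/3 = 16/3 + 8*t/3)
1/(W(n, -2)*(q + 7)) = 1/((16/3 + (8/3)*27)*(-25 + 7)) = 1/((16/3 + 72)*(-18)) = 1/((232/3)*(-18)) = 1/(-1392) = -1/1392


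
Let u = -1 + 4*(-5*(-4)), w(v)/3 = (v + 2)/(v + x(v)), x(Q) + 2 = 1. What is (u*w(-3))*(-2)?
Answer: -237/2 ≈ -118.50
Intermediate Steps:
x(Q) = -1 (x(Q) = -2 + 1 = -1)
w(v) = 3*(2 + v)/(-1 + v) (w(v) = 3*((v + 2)/(v - 1)) = 3*((2 + v)/(-1 + v)) = 3*(2 + v)/(-1 + v))
u = 79 (u = -1 + 4*20 = -1 + 80 = 79)
(u*w(-3))*(-2) = (79*(3*(2 - 3)/(-1 - 3)))*(-2) = (79*(3*(-1)/(-4)))*(-2) = (79*(3*(-¼)*(-1)))*(-2) = (79*(¾))*(-2) = (237/4)*(-2) = -237/2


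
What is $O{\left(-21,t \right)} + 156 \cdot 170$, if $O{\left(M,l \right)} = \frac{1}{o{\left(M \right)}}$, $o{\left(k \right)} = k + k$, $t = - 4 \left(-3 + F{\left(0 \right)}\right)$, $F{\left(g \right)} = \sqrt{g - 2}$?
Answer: $\frac{1113839}{42} \approx 26520.0$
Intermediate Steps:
$F{\left(g \right)} = \sqrt{-2 + g}$
$t = 12 - 4 i \sqrt{2}$ ($t = - 4 \left(-3 + \sqrt{-2 + 0}\right) = - 4 \left(-3 + \sqrt{-2}\right) = - 4 \left(-3 + i \sqrt{2}\right) = 12 - 4 i \sqrt{2} \approx 12.0 - 5.6569 i$)
$o{\left(k \right)} = 2 k$
$O{\left(M,l \right)} = \frac{1}{2 M}$
$O{\left(-21,t \right)} + 156 \cdot 170 = \frac{1}{2 \left(-21\right)} + 156 \cdot 170 = \frac{1}{2} \left(- \frac{1}{21}\right) + 26520 = - \frac{1}{42} + 26520 = \frac{1113839}{42}$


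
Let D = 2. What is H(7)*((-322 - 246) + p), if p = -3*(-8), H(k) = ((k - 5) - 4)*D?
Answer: 2176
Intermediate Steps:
H(k) = -18 + 2*k (H(k) = ((k - 5) - 4)*2 = ((-5 + k) - 4)*2 = (-9 + k)*2 = -18 + 2*k)
p = 24
H(7)*((-322 - 246) + p) = (-18 + 2*7)*((-322 - 246) + 24) = (-18 + 14)*(-568 + 24) = -4*(-544) = 2176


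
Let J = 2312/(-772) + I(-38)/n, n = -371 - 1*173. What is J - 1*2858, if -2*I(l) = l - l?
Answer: -552172/193 ≈ -2861.0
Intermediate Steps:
n = -544 (n = -371 - 173 = -544)
I(l) = 0 (I(l) = -(l - l)/2 = -½*0 = 0)
J = -578/193 (J = 2312/(-772) + 0/(-544) = 2312*(-1/772) + 0*(-1/544) = -578/193 + 0 = -578/193 ≈ -2.9948)
J - 1*2858 = -578/193 - 1*2858 = -578/193 - 2858 = -552172/193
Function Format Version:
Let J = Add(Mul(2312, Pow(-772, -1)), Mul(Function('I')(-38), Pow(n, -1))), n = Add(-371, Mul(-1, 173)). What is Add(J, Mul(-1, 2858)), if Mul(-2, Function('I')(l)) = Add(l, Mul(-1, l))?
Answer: Rational(-552172, 193) ≈ -2861.0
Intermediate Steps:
n = -544 (n = Add(-371, -173) = -544)
Function('I')(l) = 0 (Function('I')(l) = Mul(Rational(-1, 2), Add(l, Mul(-1, l))) = Mul(Rational(-1, 2), 0) = 0)
J = Rational(-578, 193) (J = Add(Mul(2312, Pow(-772, -1)), Mul(0, Pow(-544, -1))) = Add(Mul(2312, Rational(-1, 772)), Mul(0, Rational(-1, 544))) = Add(Rational(-578, 193), 0) = Rational(-578, 193) ≈ -2.9948)
Add(J, Mul(-1, 2858)) = Add(Rational(-578, 193), Mul(-1, 2858)) = Add(Rational(-578, 193), -2858) = Rational(-552172, 193)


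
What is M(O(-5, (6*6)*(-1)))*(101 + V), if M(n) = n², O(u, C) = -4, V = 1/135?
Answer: 218176/135 ≈ 1616.1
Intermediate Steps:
V = 1/135 ≈ 0.0074074
M(O(-5, (6*6)*(-1)))*(101 + V) = (-4)²*(101 + 1/135) = 16*(13636/135) = 218176/135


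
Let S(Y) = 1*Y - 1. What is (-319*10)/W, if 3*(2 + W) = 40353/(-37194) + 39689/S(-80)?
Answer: 9610557660/499179181 ≈ 19.253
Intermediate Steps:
S(Y) = -1 + Y (S(Y) = Y - 1 = -1 + Y)
W = -499179181/3012714 (W = -2 + (40353/(-37194) + 39689/(-1 - 80))/3 = -2 + (40353*(-1/37194) + 39689/(-81))/3 = -2 + (-13451/12398 + 39689*(-1/81))/3 = -2 + (-13451/12398 - 39689/81)/3 = -2 + (⅓)*(-493153753/1004238) = -2 - 493153753/3012714 = -499179181/3012714 ≈ -165.69)
(-319*10)/W = (-319*10)/(-499179181/3012714) = -3190*(-3012714/499179181) = 9610557660/499179181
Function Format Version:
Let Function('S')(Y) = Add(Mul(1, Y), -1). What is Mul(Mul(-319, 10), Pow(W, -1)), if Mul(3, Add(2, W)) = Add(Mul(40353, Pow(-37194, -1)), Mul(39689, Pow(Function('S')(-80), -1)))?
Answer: Rational(9610557660, 499179181) ≈ 19.253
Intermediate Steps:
Function('S')(Y) = Add(-1, Y) (Function('S')(Y) = Add(Y, -1) = Add(-1, Y))
W = Rational(-499179181, 3012714) (W = Add(-2, Mul(Rational(1, 3), Add(Mul(40353, Pow(-37194, -1)), Mul(39689, Pow(Add(-1, -80), -1))))) = Add(-2, Mul(Rational(1, 3), Add(Mul(40353, Rational(-1, 37194)), Mul(39689, Pow(-81, -1))))) = Add(-2, Mul(Rational(1, 3), Add(Rational(-13451, 12398), Mul(39689, Rational(-1, 81))))) = Add(-2, Mul(Rational(1, 3), Add(Rational(-13451, 12398), Rational(-39689, 81)))) = Add(-2, Mul(Rational(1, 3), Rational(-493153753, 1004238))) = Add(-2, Rational(-493153753, 3012714)) = Rational(-499179181, 3012714) ≈ -165.69)
Mul(Mul(-319, 10), Pow(W, -1)) = Mul(Mul(-319, 10), Pow(Rational(-499179181, 3012714), -1)) = Mul(-3190, Rational(-3012714, 499179181)) = Rational(9610557660, 499179181)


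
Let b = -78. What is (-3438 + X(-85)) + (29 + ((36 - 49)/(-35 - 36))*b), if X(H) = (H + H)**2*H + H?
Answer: -174660588/71 ≈ -2.4600e+6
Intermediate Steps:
X(H) = H + 4*H**3 (X(H) = (2*H)**2*H + H = (4*H**2)*H + H = 4*H**3 + H = H + 4*H**3)
(-3438 + X(-85)) + (29 + ((36 - 49)/(-35 - 36))*b) = (-3438 + (-85 + 4*(-85)**3)) + (29 + ((36 - 49)/(-35 - 36))*(-78)) = (-3438 + (-85 + 4*(-614125))) + (29 - 13/(-71)*(-78)) = (-3438 + (-85 - 2456500)) + (29 - 13*(-1/71)*(-78)) = (-3438 - 2456585) + (29 + (13/71)*(-78)) = -2460023 + (29 - 1014/71) = -2460023 + 1045/71 = -174660588/71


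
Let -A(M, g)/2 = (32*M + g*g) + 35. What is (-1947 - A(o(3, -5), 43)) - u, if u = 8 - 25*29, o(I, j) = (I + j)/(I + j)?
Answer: 2602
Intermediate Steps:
o(I, j) = 1
A(M, g) = -70 - 64*M - 2*g² (A(M, g) = -2*((32*M + g*g) + 35) = -2*((32*M + g²) + 35) = -2*((g² + 32*M) + 35) = -2*(35 + g² + 32*M) = -70 - 64*M - 2*g²)
u = -717 (u = 8 - 725 = -717)
(-1947 - A(o(3, -5), 43)) - u = (-1947 - (-70 - 64*1 - 2*43²)) - 1*(-717) = (-1947 - (-70 - 64 - 2*1849)) + 717 = (-1947 - (-70 - 64 - 3698)) + 717 = (-1947 - 1*(-3832)) + 717 = (-1947 + 3832) + 717 = 1885 + 717 = 2602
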